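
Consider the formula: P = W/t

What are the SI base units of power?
Units of each symbol in P = W/t:
  W (work): kg·m²/s²
  t (time): s  → in the denominator, contributes 1/s

Multiplying the contributions: [kg·m²/s²] · [1/s]
Adding exponents of each base unit: kg: 1, m: 2, s: -3
SI base units of power: kg·m²/s³

Answer: kg·m²/s³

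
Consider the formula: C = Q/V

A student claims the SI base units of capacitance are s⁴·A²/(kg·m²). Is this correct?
Units of each symbol in C = Q/V:
  Q (charge, in coulombs): s·A
  V (voltage, in volts): kg·m²/(s³·A)  → in the denominator, contributes s³·A/(kg·m²)

Multiplying the contributions: [s·A] · [s³·A/(kg·m²)]
Adding exponents of each base unit: kg: -1, m: -2, s: 4, A: 2
SI base units of capacitance: s⁴·A²/(kg·m²)

The claimed units s⁴·A²/(kg·m²) match the derived units, so the claim is correct.

Answer: Yes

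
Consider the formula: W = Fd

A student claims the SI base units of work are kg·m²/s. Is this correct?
Units of each symbol in W = Fd:
  F (force): kg·m/s²
  d (displacement): m

Multiplying the contributions: [kg·m/s²] · [m]
Adding exponents of each base unit: kg: 1, m: 2, s: -2
SI base units of work: kg·m²/s²

The claimed units kg·m²/s (exponents kg: 1, m: 2, s: -1) do not match the derived units kg·m²/s² (exponents kg: 1, m: 2, s: -2), so the claim is incorrect.

Answer: No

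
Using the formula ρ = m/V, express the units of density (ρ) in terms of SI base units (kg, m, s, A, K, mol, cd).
Units of each symbol in ρ = m/V:
  m (mass): kg
  V (volume): m³  → in the denominator, contributes 1/m³

Multiplying the contributions: [kg] · [1/m³]
Adding exponents of each base unit: kg: 1, m: -3
SI base units of density: kg/m³

Answer: kg/m³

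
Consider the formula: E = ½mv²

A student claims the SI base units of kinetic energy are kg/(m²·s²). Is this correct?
Units of each symbol in E = ½mv²:
  m (mass): kg
  v (speed): m/s  → to the power 2, contributes m²/s²
  The factor ½ is dimensionless.

Multiplying the contributions: [kg] · [m²/s²]
Adding exponents of each base unit: kg: 1, m: 2, s: -2
SI base units of kinetic energy: kg·m²/s²

The claimed units kg/(m²·s²) (exponents kg: 1, m: -2, s: -2) do not match the derived units kg·m²/s² (exponents kg: 1, m: 2, s: -2), so the claim is incorrect.

Answer: No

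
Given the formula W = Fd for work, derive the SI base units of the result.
Units of each symbol in W = Fd:
  F (force): kg·m/s²
  d (displacement): m

Multiplying the contributions: [kg·m/s²] · [m]
Adding exponents of each base unit: kg: 1, m: 2, s: -2
SI base units of work: kg·m²/s²

Answer: kg·m²/s²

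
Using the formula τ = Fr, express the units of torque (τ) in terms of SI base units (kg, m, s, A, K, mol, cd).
Units of each symbol in τ = Fr:
  F (force): kg·m/s²
  r (lever arm): m

Multiplying the contributions: [kg·m/s²] · [m]
Adding exponents of each base unit: kg: 1, m: 2, s: -2
SI base units of torque: kg·m²/s²

Answer: kg·m²/s²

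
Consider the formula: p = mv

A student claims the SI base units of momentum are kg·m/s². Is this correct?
Units of each symbol in p = mv:
  m (mass): kg
  v (velocity): m/s

Multiplying the contributions: [kg] · [m/s]
Adding exponents of each base unit: kg: 1, m: 1, s: -1
SI base units of momentum: kg·m/s

The claimed units kg·m/s² (exponents kg: 1, m: 1, s: -2) do not match the derived units kg·m/s (exponents kg: 1, m: 1, s: -1), so the claim is incorrect.

Answer: No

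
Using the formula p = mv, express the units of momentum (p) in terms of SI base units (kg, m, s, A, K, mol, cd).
Units of each symbol in p = mv:
  m (mass): kg
  v (velocity): m/s

Multiplying the contributions: [kg] · [m/s]
Adding exponents of each base unit: kg: 1, m: 1, s: -1
SI base units of momentum: kg·m/s

Answer: kg·m/s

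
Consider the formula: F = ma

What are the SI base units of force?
Units of each symbol in F = ma:
  m (mass): kg
  a (acceleration): m/s²

Multiplying the contributions: [kg] · [m/s²]
Adding exponents of each base unit: kg: 1, m: 1, s: -2
SI base units of force: kg·m/s²

Answer: kg·m/s²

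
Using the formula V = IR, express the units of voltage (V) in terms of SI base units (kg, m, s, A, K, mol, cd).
Units of each symbol in V = IR:
  I (current): A
  R (resistance, in ohms): kg·m²/(s³·A²)

Multiplying the contributions: [A] · [kg·m²/(s³·A²)]
Adding exponents of each base unit: kg: 1, m: 2, s: -3, A: -1
SI base units of voltage: kg·m²/(s³·A)

Answer: kg·m²/(s³·A)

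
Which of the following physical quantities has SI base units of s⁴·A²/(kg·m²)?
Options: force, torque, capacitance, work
Checking the SI base units of each option:
  force (F = ma): kg·m/s²  ✗
  torque (τ = Fr): kg·m²/s²  ✗
  capacitance (C = Q/V): s⁴·A²/(kg·m²)  ✓ matches
  work (W = Fd): kg·m²/s²  ✗

Only capacitance has units s⁴·A²/(kg·m²).

Answer: capacitance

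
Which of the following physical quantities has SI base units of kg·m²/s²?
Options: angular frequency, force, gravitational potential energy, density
Checking the SI base units of each option:
  angular frequency (ω = 2πf): 1/s  ✗
  force (F = ma): kg·m/s²  ✗
  gravitational potential energy (U = -GMm/r): kg·m²/s²  ✓ matches
  density (ρ = m/V): kg/m³  ✗

Only gravitational potential energy has units kg·m²/s².

Answer: gravitational potential energy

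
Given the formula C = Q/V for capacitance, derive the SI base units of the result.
Units of each symbol in C = Q/V:
  Q (charge, in coulombs): s·A
  V (voltage, in volts): kg·m²/(s³·A)  → in the denominator, contributes s³·A/(kg·m²)

Multiplying the contributions: [s·A] · [s³·A/(kg·m²)]
Adding exponents of each base unit: kg: -1, m: -2, s: 4, A: 2
SI base units of capacitance: s⁴·A²/(kg·m²)

Answer: s⁴·A²/(kg·m²)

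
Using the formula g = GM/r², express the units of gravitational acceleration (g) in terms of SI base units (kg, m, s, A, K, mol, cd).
Units of each symbol in g = GM/r²:
  G (gravitational constant): m³/(kg·s²)
  M (mass): kg
  r (distance): m  → to the power 2 in the denominator, contributes 1/m²

Multiplying the contributions: [m³/(kg·s²)] · [kg] · [1/m²]
Adding exponents of each base unit: m: 1, s: -2
SI base units of gravitational acceleration: m/s²

Answer: m/s²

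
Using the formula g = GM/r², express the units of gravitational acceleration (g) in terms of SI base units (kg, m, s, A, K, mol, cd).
Units of each symbol in g = GM/r²:
  G (gravitational constant): m³/(kg·s²)
  M (mass): kg
  r (distance): m  → to the power 2 in the denominator, contributes 1/m²

Multiplying the contributions: [m³/(kg·s²)] · [kg] · [1/m²]
Adding exponents of each base unit: m: 1, s: -2
SI base units of gravitational acceleration: m/s²

Answer: m/s²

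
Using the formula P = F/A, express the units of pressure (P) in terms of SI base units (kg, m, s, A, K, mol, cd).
Units of each symbol in P = F/A:
  F (force): kg·m/s²
  A (area): m²  → in the denominator, contributes 1/m²

Multiplying the contributions: [kg·m/s²] · [1/m²]
Adding exponents of each base unit: kg: 1, m: -1, s: -2
SI base units of pressure: kg/(m·s²)

Answer: kg/(m·s²)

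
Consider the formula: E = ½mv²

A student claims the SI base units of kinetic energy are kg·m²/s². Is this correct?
Units of each symbol in E = ½mv²:
  m (mass): kg
  v (speed): m/s  → to the power 2, contributes m²/s²
  The factor ½ is dimensionless.

Multiplying the contributions: [kg] · [m²/s²]
Adding exponents of each base unit: kg: 1, m: 2, s: -2
SI base units of kinetic energy: kg·m²/s²

The claimed units kg·m²/s² match the derived units, so the claim is correct.

Answer: Yes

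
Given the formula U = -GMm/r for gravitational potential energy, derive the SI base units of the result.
Units of each symbol in U = -GMm/r:
  G (gravitational constant): m³/(kg·s²)
  M (mass): kg
  m (mass): kg
  r (distance): m  → in the denominator, contributes 1/m
  The minus sign does not affect the units.

Multiplying the contributions: [m³/(kg·s²)] · [kg] · [kg] · [1/m]
Adding exponents of each base unit: kg: 1, m: 2, s: -2
SI base units of gravitational potential energy: kg·m²/s²

Answer: kg·m²/s²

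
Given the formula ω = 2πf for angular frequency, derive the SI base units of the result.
Units of each symbol in ω = 2πf:
  f (frequency): 1/s
  The factor 2π is dimensionless.

Multiplying the contributions: [1/s]
Adding exponents of each base unit: s: -1
SI base units of angular frequency: 1/s

Answer: 1/s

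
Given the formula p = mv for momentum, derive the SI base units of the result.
Units of each symbol in p = mv:
  m (mass): kg
  v (velocity): m/s

Multiplying the contributions: [kg] · [m/s]
Adding exponents of each base unit: kg: 1, m: 1, s: -1
SI base units of momentum: kg·m/s

Answer: kg·m/s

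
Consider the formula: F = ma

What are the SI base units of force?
Units of each symbol in F = ma:
  m (mass): kg
  a (acceleration): m/s²

Multiplying the contributions: [kg] · [m/s²]
Adding exponents of each base unit: kg: 1, m: 1, s: -2
SI base units of force: kg·m/s²

Answer: kg·m/s²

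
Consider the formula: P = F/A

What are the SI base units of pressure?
Units of each symbol in P = F/A:
  F (force): kg·m/s²
  A (area): m²  → in the denominator, contributes 1/m²

Multiplying the contributions: [kg·m/s²] · [1/m²]
Adding exponents of each base unit: kg: 1, m: -1, s: -2
SI base units of pressure: kg/(m·s²)

Answer: kg/(m·s²)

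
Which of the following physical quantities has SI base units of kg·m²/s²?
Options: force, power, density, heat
Checking the SI base units of each option:
  force (F = ma): kg·m/s²  ✗
  power (P = W/t): kg·m²/s³  ✗
  density (ρ = m/V): kg/m³  ✗
  heat (Q = mcΔT): kg·m²/s²  ✓ matches

Only heat has units kg·m²/s².

Answer: heat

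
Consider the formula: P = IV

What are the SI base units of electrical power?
Units of each symbol in P = IV:
  I (current): A
  V (voltage, in volts): kg·m²/(s³·A)

Multiplying the contributions: [A] · [kg·m²/(s³·A)]
Adding exponents of each base unit: kg: 1, m: 2, s: -3
SI base units of electrical power: kg·m²/s³

Answer: kg·m²/s³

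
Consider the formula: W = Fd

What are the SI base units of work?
Units of each symbol in W = Fd:
  F (force): kg·m/s²
  d (displacement): m

Multiplying the contributions: [kg·m/s²] · [m]
Adding exponents of each base unit: kg: 1, m: 2, s: -2
SI base units of work: kg·m²/s²

Answer: kg·m²/s²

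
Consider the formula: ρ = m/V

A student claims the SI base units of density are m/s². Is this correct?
Units of each symbol in ρ = m/V:
  m (mass): kg
  V (volume): m³  → in the denominator, contributes 1/m³

Multiplying the contributions: [kg] · [1/m³]
Adding exponents of each base unit: kg: 1, m: -3
SI base units of density: kg/m³

The claimed units m/s² (exponents m: 1, s: -2) do not match the derived units kg/m³ (exponents kg: 1, m: -3), so the claim is incorrect.

Answer: No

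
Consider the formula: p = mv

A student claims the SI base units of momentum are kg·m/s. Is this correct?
Units of each symbol in p = mv:
  m (mass): kg
  v (velocity): m/s

Multiplying the contributions: [kg] · [m/s]
Adding exponents of each base unit: kg: 1, m: 1, s: -1
SI base units of momentum: kg·m/s

The claimed units kg·m/s match the derived units, so the claim is correct.

Answer: Yes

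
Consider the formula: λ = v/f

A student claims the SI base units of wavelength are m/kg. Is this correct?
Units of each symbol in λ = v/f:
  v (wave speed): m/s
  f (frequency): 1/s  → in the denominator, contributes s

Multiplying the contributions: [m/s] · [s]
Adding exponents of each base unit: m: 1
SI base units of wavelength: m

The claimed units m/kg (exponents kg: -1, m: 1) do not match the derived units m (exponents m: 1), so the claim is incorrect.

Answer: No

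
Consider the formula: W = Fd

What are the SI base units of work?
Units of each symbol in W = Fd:
  F (force): kg·m/s²
  d (displacement): m

Multiplying the contributions: [kg·m/s²] · [m]
Adding exponents of each base unit: kg: 1, m: 2, s: -2
SI base units of work: kg·m²/s²

Answer: kg·m²/s²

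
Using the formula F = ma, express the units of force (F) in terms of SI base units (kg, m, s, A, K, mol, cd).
Units of each symbol in F = ma:
  m (mass): kg
  a (acceleration): m/s²

Multiplying the contributions: [kg] · [m/s²]
Adding exponents of each base unit: kg: 1, m: 1, s: -2
SI base units of force: kg·m/s²

Answer: kg·m/s²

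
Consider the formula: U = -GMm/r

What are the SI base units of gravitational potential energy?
Units of each symbol in U = -GMm/r:
  G (gravitational constant): m³/(kg·s²)
  M (mass): kg
  m (mass): kg
  r (distance): m  → in the denominator, contributes 1/m
  The minus sign does not affect the units.

Multiplying the contributions: [m³/(kg·s²)] · [kg] · [kg] · [1/m]
Adding exponents of each base unit: kg: 1, m: 2, s: -2
SI base units of gravitational potential energy: kg·m²/s²

Answer: kg·m²/s²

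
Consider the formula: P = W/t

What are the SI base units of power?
Units of each symbol in P = W/t:
  W (work): kg·m²/s²
  t (time): s  → in the denominator, contributes 1/s

Multiplying the contributions: [kg·m²/s²] · [1/s]
Adding exponents of each base unit: kg: 1, m: 2, s: -3
SI base units of power: kg·m²/s³

Answer: kg·m²/s³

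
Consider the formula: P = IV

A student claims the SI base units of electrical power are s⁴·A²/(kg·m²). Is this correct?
Units of each symbol in P = IV:
  I (current): A
  V (voltage, in volts): kg·m²/(s³·A)

Multiplying the contributions: [A] · [kg·m²/(s³·A)]
Adding exponents of each base unit: kg: 1, m: 2, s: -3
SI base units of electrical power: kg·m²/s³

The claimed units s⁴·A²/(kg·m²) (exponents kg: -1, m: -2, s: 4, A: 2) do not match the derived units kg·m²/s³ (exponents kg: 1, m: 2, s: -3), so the claim is incorrect.

Answer: No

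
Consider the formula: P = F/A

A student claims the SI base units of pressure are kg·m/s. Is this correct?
Units of each symbol in P = F/A:
  F (force): kg·m/s²
  A (area): m²  → in the denominator, contributes 1/m²

Multiplying the contributions: [kg·m/s²] · [1/m²]
Adding exponents of each base unit: kg: 1, m: -1, s: -2
SI base units of pressure: kg/(m·s²)

The claimed units kg·m/s (exponents kg: 1, m: 1, s: -1) do not match the derived units kg/(m·s²) (exponents kg: 1, m: -1, s: -2), so the claim is incorrect.

Answer: No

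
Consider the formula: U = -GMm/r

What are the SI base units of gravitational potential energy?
Units of each symbol in U = -GMm/r:
  G (gravitational constant): m³/(kg·s²)
  M (mass): kg
  m (mass): kg
  r (distance): m  → in the denominator, contributes 1/m
  The minus sign does not affect the units.

Multiplying the contributions: [m³/(kg·s²)] · [kg] · [kg] · [1/m]
Adding exponents of each base unit: kg: 1, m: 2, s: -2
SI base units of gravitational potential energy: kg·m²/s²

Answer: kg·m²/s²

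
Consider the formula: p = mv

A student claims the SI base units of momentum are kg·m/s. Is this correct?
Units of each symbol in p = mv:
  m (mass): kg
  v (velocity): m/s

Multiplying the contributions: [kg] · [m/s]
Adding exponents of each base unit: kg: 1, m: 1, s: -1
SI base units of momentum: kg·m/s

The claimed units kg·m/s match the derived units, so the claim is correct.

Answer: Yes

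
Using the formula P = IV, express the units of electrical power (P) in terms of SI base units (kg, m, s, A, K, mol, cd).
Units of each symbol in P = IV:
  I (current): A
  V (voltage, in volts): kg·m²/(s³·A)

Multiplying the contributions: [A] · [kg·m²/(s³·A)]
Adding exponents of each base unit: kg: 1, m: 2, s: -3
SI base units of electrical power: kg·m²/s³

Answer: kg·m²/s³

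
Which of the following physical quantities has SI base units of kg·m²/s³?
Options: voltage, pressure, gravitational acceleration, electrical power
Checking the SI base units of each option:
  voltage (V = IR): kg·m²/(s³·A)  ✗
  pressure (P = F/A): kg/(m·s²)  ✗
  gravitational acceleration (g = GM/r²): m/s²  ✗
  electrical power (P = IV): kg·m²/s³  ✓ matches

Only electrical power has units kg·m²/s³.

Answer: electrical power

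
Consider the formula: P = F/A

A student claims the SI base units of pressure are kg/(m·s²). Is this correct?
Units of each symbol in P = F/A:
  F (force): kg·m/s²
  A (area): m²  → in the denominator, contributes 1/m²

Multiplying the contributions: [kg·m/s²] · [1/m²]
Adding exponents of each base unit: kg: 1, m: -1, s: -2
SI base units of pressure: kg/(m·s²)

The claimed units kg/(m·s²) match the derived units, so the claim is correct.

Answer: Yes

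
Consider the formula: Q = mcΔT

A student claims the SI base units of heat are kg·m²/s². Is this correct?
Units of each symbol in Q = mcΔT:
  m (mass): kg
  c (specific heat capacity, in J/(kg·K)): m²/(s²·K)
  ΔT (temperature change): K

Multiplying the contributions: [kg] · [m²/(s²·K)] · [K]
Adding exponents of each base unit: kg: 1, m: 2, s: -2
SI base units of heat: kg·m²/s²

The claimed units kg·m²/s² match the derived units, so the claim is correct.

Answer: Yes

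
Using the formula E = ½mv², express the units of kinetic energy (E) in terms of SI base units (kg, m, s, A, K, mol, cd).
Units of each symbol in E = ½mv²:
  m (mass): kg
  v (speed): m/s  → to the power 2, contributes m²/s²
  The factor ½ is dimensionless.

Multiplying the contributions: [kg] · [m²/s²]
Adding exponents of each base unit: kg: 1, m: 2, s: -2
SI base units of kinetic energy: kg·m²/s²

Answer: kg·m²/s²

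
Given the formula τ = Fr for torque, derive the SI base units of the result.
Units of each symbol in τ = Fr:
  F (force): kg·m/s²
  r (lever arm): m

Multiplying the contributions: [kg·m/s²] · [m]
Adding exponents of each base unit: kg: 1, m: 2, s: -2
SI base units of torque: kg·m²/s²

Answer: kg·m²/s²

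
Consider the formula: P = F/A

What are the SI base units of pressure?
Units of each symbol in P = F/A:
  F (force): kg·m/s²
  A (area): m²  → in the denominator, contributes 1/m²

Multiplying the contributions: [kg·m/s²] · [1/m²]
Adding exponents of each base unit: kg: 1, m: -1, s: -2
SI base units of pressure: kg/(m·s²)

Answer: kg/(m·s²)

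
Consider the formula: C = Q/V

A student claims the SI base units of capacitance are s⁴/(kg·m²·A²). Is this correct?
Units of each symbol in C = Q/V:
  Q (charge, in coulombs): s·A
  V (voltage, in volts): kg·m²/(s³·A)  → in the denominator, contributes s³·A/(kg·m²)

Multiplying the contributions: [s·A] · [s³·A/(kg·m²)]
Adding exponents of each base unit: kg: -1, m: -2, s: 4, A: 2
SI base units of capacitance: s⁴·A²/(kg·m²)

The claimed units s⁴/(kg·m²·A²) (exponents kg: -1, m: -2, s: 4, A: -2) do not match the derived units s⁴·A²/(kg·m²) (exponents kg: -1, m: -2, s: 4, A: 2), so the claim is incorrect.

Answer: No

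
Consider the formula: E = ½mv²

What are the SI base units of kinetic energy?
Units of each symbol in E = ½mv²:
  m (mass): kg
  v (speed): m/s  → to the power 2, contributes m²/s²
  The factor ½ is dimensionless.

Multiplying the contributions: [kg] · [m²/s²]
Adding exponents of each base unit: kg: 1, m: 2, s: -2
SI base units of kinetic energy: kg·m²/s²

Answer: kg·m²/s²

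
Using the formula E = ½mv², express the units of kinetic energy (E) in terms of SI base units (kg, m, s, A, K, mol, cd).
Units of each symbol in E = ½mv²:
  m (mass): kg
  v (speed): m/s  → to the power 2, contributes m²/s²
  The factor ½ is dimensionless.

Multiplying the contributions: [kg] · [m²/s²]
Adding exponents of each base unit: kg: 1, m: 2, s: -2
SI base units of kinetic energy: kg·m²/s²

Answer: kg·m²/s²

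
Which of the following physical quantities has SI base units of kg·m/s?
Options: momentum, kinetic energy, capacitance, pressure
Checking the SI base units of each option:
  momentum (p = mv): kg·m/s  ✓ matches
  kinetic energy (E = ½mv²): kg·m²/s²  ✗
  capacitance (C = Q/V): s⁴·A²/(kg·m²)  ✗
  pressure (P = F/A): kg/(m·s²)  ✗

Only momentum has units kg·m/s.

Answer: momentum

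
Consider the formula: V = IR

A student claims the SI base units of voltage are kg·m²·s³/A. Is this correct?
Units of each symbol in V = IR:
  I (current): A
  R (resistance, in ohms): kg·m²/(s³·A²)

Multiplying the contributions: [A] · [kg·m²/(s³·A²)]
Adding exponents of each base unit: kg: 1, m: 2, s: -3, A: -1
SI base units of voltage: kg·m²/(s³·A)

The claimed units kg·m²·s³/A (exponents kg: 1, m: 2, s: 3, A: -1) do not match the derived units kg·m²/(s³·A) (exponents kg: 1, m: 2, s: -3, A: -1), so the claim is incorrect.

Answer: No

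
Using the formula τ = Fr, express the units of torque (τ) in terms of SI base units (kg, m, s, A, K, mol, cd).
Units of each symbol in τ = Fr:
  F (force): kg·m/s²
  r (lever arm): m

Multiplying the contributions: [kg·m/s²] · [m]
Adding exponents of each base unit: kg: 1, m: 2, s: -2
SI base units of torque: kg·m²/s²

Answer: kg·m²/s²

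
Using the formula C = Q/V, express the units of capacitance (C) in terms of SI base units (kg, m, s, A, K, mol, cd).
Units of each symbol in C = Q/V:
  Q (charge, in coulombs): s·A
  V (voltage, in volts): kg·m²/(s³·A)  → in the denominator, contributes s³·A/(kg·m²)

Multiplying the contributions: [s·A] · [s³·A/(kg·m²)]
Adding exponents of each base unit: kg: -1, m: -2, s: 4, A: 2
SI base units of capacitance: s⁴·A²/(kg·m²)

Answer: s⁴·A²/(kg·m²)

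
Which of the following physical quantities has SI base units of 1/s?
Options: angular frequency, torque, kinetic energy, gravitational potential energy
Checking the SI base units of each option:
  angular frequency (ω = 2πf): 1/s  ✓ matches
  torque (τ = Fr): kg·m²/s²  ✗
  kinetic energy (E = ½mv²): kg·m²/s²  ✗
  gravitational potential energy (U = -GMm/r): kg·m²/s²  ✗

Only angular frequency has units 1/s.

Answer: angular frequency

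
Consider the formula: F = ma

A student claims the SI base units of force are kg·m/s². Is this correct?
Units of each symbol in F = ma:
  m (mass): kg
  a (acceleration): m/s²

Multiplying the contributions: [kg] · [m/s²]
Adding exponents of each base unit: kg: 1, m: 1, s: -2
SI base units of force: kg·m/s²

The claimed units kg·m/s² match the derived units, so the claim is correct.

Answer: Yes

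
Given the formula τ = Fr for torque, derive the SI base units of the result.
Units of each symbol in τ = Fr:
  F (force): kg·m/s²
  r (lever arm): m

Multiplying the contributions: [kg·m/s²] · [m]
Adding exponents of each base unit: kg: 1, m: 2, s: -2
SI base units of torque: kg·m²/s²

Answer: kg·m²/s²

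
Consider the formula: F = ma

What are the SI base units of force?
Units of each symbol in F = ma:
  m (mass): kg
  a (acceleration): m/s²

Multiplying the contributions: [kg] · [m/s²]
Adding exponents of each base unit: kg: 1, m: 1, s: -2
SI base units of force: kg·m/s²

Answer: kg·m/s²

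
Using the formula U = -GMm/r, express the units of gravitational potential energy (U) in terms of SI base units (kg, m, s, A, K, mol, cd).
Units of each symbol in U = -GMm/r:
  G (gravitational constant): m³/(kg·s²)
  M (mass): kg
  m (mass): kg
  r (distance): m  → in the denominator, contributes 1/m
  The minus sign does not affect the units.

Multiplying the contributions: [m³/(kg·s²)] · [kg] · [kg] · [1/m]
Adding exponents of each base unit: kg: 1, m: 2, s: -2
SI base units of gravitational potential energy: kg·m²/s²

Answer: kg·m²/s²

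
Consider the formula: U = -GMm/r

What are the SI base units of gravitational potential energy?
Units of each symbol in U = -GMm/r:
  G (gravitational constant): m³/(kg·s²)
  M (mass): kg
  m (mass): kg
  r (distance): m  → in the denominator, contributes 1/m
  The minus sign does not affect the units.

Multiplying the contributions: [m³/(kg·s²)] · [kg] · [kg] · [1/m]
Adding exponents of each base unit: kg: 1, m: 2, s: -2
SI base units of gravitational potential energy: kg·m²/s²

Answer: kg·m²/s²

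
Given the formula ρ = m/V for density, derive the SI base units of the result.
Units of each symbol in ρ = m/V:
  m (mass): kg
  V (volume): m³  → in the denominator, contributes 1/m³

Multiplying the contributions: [kg] · [1/m³]
Adding exponents of each base unit: kg: 1, m: -3
SI base units of density: kg/m³

Answer: kg/m³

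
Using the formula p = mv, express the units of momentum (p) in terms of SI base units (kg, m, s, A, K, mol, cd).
Units of each symbol in p = mv:
  m (mass): kg
  v (velocity): m/s

Multiplying the contributions: [kg] · [m/s]
Adding exponents of each base unit: kg: 1, m: 1, s: -1
SI base units of momentum: kg·m/s

Answer: kg·m/s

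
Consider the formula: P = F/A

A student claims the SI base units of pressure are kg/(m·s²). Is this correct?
Units of each symbol in P = F/A:
  F (force): kg·m/s²
  A (area): m²  → in the denominator, contributes 1/m²

Multiplying the contributions: [kg·m/s²] · [1/m²]
Adding exponents of each base unit: kg: 1, m: -1, s: -2
SI base units of pressure: kg/(m·s²)

The claimed units kg/(m·s²) match the derived units, so the claim is correct.

Answer: Yes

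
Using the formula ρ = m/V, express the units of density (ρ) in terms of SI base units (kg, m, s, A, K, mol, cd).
Units of each symbol in ρ = m/V:
  m (mass): kg
  V (volume): m³  → in the denominator, contributes 1/m³

Multiplying the contributions: [kg] · [1/m³]
Adding exponents of each base unit: kg: 1, m: -3
SI base units of density: kg/m³

Answer: kg/m³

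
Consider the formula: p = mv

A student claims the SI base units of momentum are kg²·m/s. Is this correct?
Units of each symbol in p = mv:
  m (mass): kg
  v (velocity): m/s

Multiplying the contributions: [kg] · [m/s]
Adding exponents of each base unit: kg: 1, m: 1, s: -1
SI base units of momentum: kg·m/s

The claimed units kg²·m/s (exponents kg: 2, m: 1, s: -1) do not match the derived units kg·m/s (exponents kg: 1, m: 1, s: -1), so the claim is incorrect.

Answer: No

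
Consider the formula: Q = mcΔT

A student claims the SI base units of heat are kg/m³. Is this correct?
Units of each symbol in Q = mcΔT:
  m (mass): kg
  c (specific heat capacity, in J/(kg·K)): m²/(s²·K)
  ΔT (temperature change): K

Multiplying the contributions: [kg] · [m²/(s²·K)] · [K]
Adding exponents of each base unit: kg: 1, m: 2, s: -2
SI base units of heat: kg·m²/s²

The claimed units kg/m³ (exponents kg: 1, m: -3) do not match the derived units kg·m²/s² (exponents kg: 1, m: 2, s: -2), so the claim is incorrect.

Answer: No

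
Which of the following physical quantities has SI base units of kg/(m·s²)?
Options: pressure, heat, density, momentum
Checking the SI base units of each option:
  pressure (P = F/A): kg/(m·s²)  ✓ matches
  heat (Q = mcΔT): kg·m²/s²  ✗
  density (ρ = m/V): kg/m³  ✗
  momentum (p = mv): kg·m/s  ✗

Only pressure has units kg/(m·s²).

Answer: pressure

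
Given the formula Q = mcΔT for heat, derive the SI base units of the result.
Units of each symbol in Q = mcΔT:
  m (mass): kg
  c (specific heat capacity, in J/(kg·K)): m²/(s²·K)
  ΔT (temperature change): K

Multiplying the contributions: [kg] · [m²/(s²·K)] · [K]
Adding exponents of each base unit: kg: 1, m: 2, s: -2
SI base units of heat: kg·m²/s²

Answer: kg·m²/s²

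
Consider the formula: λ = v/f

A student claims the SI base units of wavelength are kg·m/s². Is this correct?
Units of each symbol in λ = v/f:
  v (wave speed): m/s
  f (frequency): 1/s  → in the denominator, contributes s

Multiplying the contributions: [m/s] · [s]
Adding exponents of each base unit: m: 1
SI base units of wavelength: m

The claimed units kg·m/s² (exponents kg: 1, m: 1, s: -2) do not match the derived units m (exponents m: 1), so the claim is incorrect.

Answer: No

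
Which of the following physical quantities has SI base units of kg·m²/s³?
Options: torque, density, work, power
Checking the SI base units of each option:
  torque (τ = Fr): kg·m²/s²  ✗
  density (ρ = m/V): kg/m³  ✗
  work (W = Fd): kg·m²/s²  ✗
  power (P = W/t): kg·m²/s³  ✓ matches

Only power has units kg·m²/s³.

Answer: power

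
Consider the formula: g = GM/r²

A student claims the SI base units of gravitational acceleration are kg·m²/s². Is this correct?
Units of each symbol in g = GM/r²:
  G (gravitational constant): m³/(kg·s²)
  M (mass): kg
  r (distance): m  → to the power 2 in the denominator, contributes 1/m²

Multiplying the contributions: [m³/(kg·s²)] · [kg] · [1/m²]
Adding exponents of each base unit: m: 1, s: -2
SI base units of gravitational acceleration: m/s²

The claimed units kg·m²/s² (exponents kg: 1, m: 2, s: -2) do not match the derived units m/s² (exponents m: 1, s: -2), so the claim is incorrect.

Answer: No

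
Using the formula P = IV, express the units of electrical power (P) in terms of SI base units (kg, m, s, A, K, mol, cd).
Units of each symbol in P = IV:
  I (current): A
  V (voltage, in volts): kg·m²/(s³·A)

Multiplying the contributions: [A] · [kg·m²/(s³·A)]
Adding exponents of each base unit: kg: 1, m: 2, s: -3
SI base units of electrical power: kg·m²/s³

Answer: kg·m²/s³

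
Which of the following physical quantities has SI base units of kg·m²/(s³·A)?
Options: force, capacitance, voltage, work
Checking the SI base units of each option:
  force (F = ma): kg·m/s²  ✗
  capacitance (C = Q/V): s⁴·A²/(kg·m²)  ✗
  voltage (V = IR): kg·m²/(s³·A)  ✓ matches
  work (W = Fd): kg·m²/s²  ✗

Only voltage has units kg·m²/(s³·A).

Answer: voltage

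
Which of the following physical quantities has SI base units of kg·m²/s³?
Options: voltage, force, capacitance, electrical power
Checking the SI base units of each option:
  voltage (V = IR): kg·m²/(s³·A)  ✗
  force (F = ma): kg·m/s²  ✗
  capacitance (C = Q/V): s⁴·A²/(kg·m²)  ✗
  electrical power (P = IV): kg·m²/s³  ✓ matches

Only electrical power has units kg·m²/s³.

Answer: electrical power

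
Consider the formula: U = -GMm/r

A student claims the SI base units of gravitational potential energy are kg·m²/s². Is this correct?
Units of each symbol in U = -GMm/r:
  G (gravitational constant): m³/(kg·s²)
  M (mass): kg
  m (mass): kg
  r (distance): m  → in the denominator, contributes 1/m
  The minus sign does not affect the units.

Multiplying the contributions: [m³/(kg·s²)] · [kg] · [kg] · [1/m]
Adding exponents of each base unit: kg: 1, m: 2, s: -2
SI base units of gravitational potential energy: kg·m²/s²

The claimed units kg·m²/s² match the derived units, so the claim is correct.

Answer: Yes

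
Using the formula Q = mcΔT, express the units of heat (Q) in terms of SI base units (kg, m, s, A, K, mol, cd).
Units of each symbol in Q = mcΔT:
  m (mass): kg
  c (specific heat capacity, in J/(kg·K)): m²/(s²·K)
  ΔT (temperature change): K

Multiplying the contributions: [kg] · [m²/(s²·K)] · [K]
Adding exponents of each base unit: kg: 1, m: 2, s: -2
SI base units of heat: kg·m²/s²

Answer: kg·m²/s²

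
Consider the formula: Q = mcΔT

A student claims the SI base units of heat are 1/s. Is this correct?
Units of each symbol in Q = mcΔT:
  m (mass): kg
  c (specific heat capacity, in J/(kg·K)): m²/(s²·K)
  ΔT (temperature change): K

Multiplying the contributions: [kg] · [m²/(s²·K)] · [K]
Adding exponents of each base unit: kg: 1, m: 2, s: -2
SI base units of heat: kg·m²/s²

The claimed units 1/s (exponents s: -1) do not match the derived units kg·m²/s² (exponents kg: 1, m: 2, s: -2), so the claim is incorrect.

Answer: No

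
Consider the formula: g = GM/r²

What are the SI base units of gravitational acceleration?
Units of each symbol in g = GM/r²:
  G (gravitational constant): m³/(kg·s²)
  M (mass): kg
  r (distance): m  → to the power 2 in the denominator, contributes 1/m²

Multiplying the contributions: [m³/(kg·s²)] · [kg] · [1/m²]
Adding exponents of each base unit: m: 1, s: -2
SI base units of gravitational acceleration: m/s²

Answer: m/s²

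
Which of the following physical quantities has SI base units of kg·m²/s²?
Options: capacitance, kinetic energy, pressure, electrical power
Checking the SI base units of each option:
  capacitance (C = Q/V): s⁴·A²/(kg·m²)  ✗
  kinetic energy (E = ½mv²): kg·m²/s²  ✓ matches
  pressure (P = F/A): kg/(m·s²)  ✗
  electrical power (P = IV): kg·m²/s³  ✗

Only kinetic energy has units kg·m²/s².

Answer: kinetic energy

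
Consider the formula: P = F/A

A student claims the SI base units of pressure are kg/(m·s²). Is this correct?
Units of each symbol in P = F/A:
  F (force): kg·m/s²
  A (area): m²  → in the denominator, contributes 1/m²

Multiplying the contributions: [kg·m/s²] · [1/m²]
Adding exponents of each base unit: kg: 1, m: -1, s: -2
SI base units of pressure: kg/(m·s²)

The claimed units kg/(m·s²) match the derived units, so the claim is correct.

Answer: Yes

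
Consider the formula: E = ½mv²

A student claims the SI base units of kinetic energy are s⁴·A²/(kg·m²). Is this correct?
Units of each symbol in E = ½mv²:
  m (mass): kg
  v (speed): m/s  → to the power 2, contributes m²/s²
  The factor ½ is dimensionless.

Multiplying the contributions: [kg] · [m²/s²]
Adding exponents of each base unit: kg: 1, m: 2, s: -2
SI base units of kinetic energy: kg·m²/s²

The claimed units s⁴·A²/(kg·m²) (exponents kg: -1, m: -2, s: 4, A: 2) do not match the derived units kg·m²/s² (exponents kg: 1, m: 2, s: -2), so the claim is incorrect.

Answer: No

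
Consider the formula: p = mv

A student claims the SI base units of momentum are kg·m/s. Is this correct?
Units of each symbol in p = mv:
  m (mass): kg
  v (velocity): m/s

Multiplying the contributions: [kg] · [m/s]
Adding exponents of each base unit: kg: 1, m: 1, s: -1
SI base units of momentum: kg·m/s

The claimed units kg·m/s match the derived units, so the claim is correct.

Answer: Yes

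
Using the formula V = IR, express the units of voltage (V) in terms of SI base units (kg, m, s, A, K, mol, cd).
Units of each symbol in V = IR:
  I (current): A
  R (resistance, in ohms): kg·m²/(s³·A²)

Multiplying the contributions: [A] · [kg·m²/(s³·A²)]
Adding exponents of each base unit: kg: 1, m: 2, s: -3, A: -1
SI base units of voltage: kg·m²/(s³·A)

Answer: kg·m²/(s³·A)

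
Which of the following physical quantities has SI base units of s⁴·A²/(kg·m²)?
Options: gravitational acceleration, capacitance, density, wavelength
Checking the SI base units of each option:
  gravitational acceleration (g = GM/r²): m/s²  ✗
  capacitance (C = Q/V): s⁴·A²/(kg·m²)  ✓ matches
  density (ρ = m/V): kg/m³  ✗
  wavelength (λ = v/f): m  ✗

Only capacitance has units s⁴·A²/(kg·m²).

Answer: capacitance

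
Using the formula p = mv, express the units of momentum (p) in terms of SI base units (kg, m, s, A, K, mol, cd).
Units of each symbol in p = mv:
  m (mass): kg
  v (velocity): m/s

Multiplying the contributions: [kg] · [m/s]
Adding exponents of each base unit: kg: 1, m: 1, s: -1
SI base units of momentum: kg·m/s

Answer: kg·m/s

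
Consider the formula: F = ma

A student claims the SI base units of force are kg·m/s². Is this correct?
Units of each symbol in F = ma:
  m (mass): kg
  a (acceleration): m/s²

Multiplying the contributions: [kg] · [m/s²]
Adding exponents of each base unit: kg: 1, m: 1, s: -2
SI base units of force: kg·m/s²

The claimed units kg·m/s² match the derived units, so the claim is correct.

Answer: Yes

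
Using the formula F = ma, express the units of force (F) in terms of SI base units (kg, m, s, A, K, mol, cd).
Units of each symbol in F = ma:
  m (mass): kg
  a (acceleration): m/s²

Multiplying the contributions: [kg] · [m/s²]
Adding exponents of each base unit: kg: 1, m: 1, s: -2
SI base units of force: kg·m/s²

Answer: kg·m/s²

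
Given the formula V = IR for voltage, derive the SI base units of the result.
Units of each symbol in V = IR:
  I (current): A
  R (resistance, in ohms): kg·m²/(s³·A²)

Multiplying the contributions: [A] · [kg·m²/(s³·A²)]
Adding exponents of each base unit: kg: 1, m: 2, s: -3, A: -1
SI base units of voltage: kg·m²/(s³·A)

Answer: kg·m²/(s³·A)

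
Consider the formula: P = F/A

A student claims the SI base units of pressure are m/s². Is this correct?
Units of each symbol in P = F/A:
  F (force): kg·m/s²
  A (area): m²  → in the denominator, contributes 1/m²

Multiplying the contributions: [kg·m/s²] · [1/m²]
Adding exponents of each base unit: kg: 1, m: -1, s: -2
SI base units of pressure: kg/(m·s²)

The claimed units m/s² (exponents m: 1, s: -2) do not match the derived units kg/(m·s²) (exponents kg: 1, m: -1, s: -2), so the claim is incorrect.

Answer: No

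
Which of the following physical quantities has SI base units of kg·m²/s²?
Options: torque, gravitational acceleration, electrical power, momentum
Checking the SI base units of each option:
  torque (τ = Fr): kg·m²/s²  ✓ matches
  gravitational acceleration (g = GM/r²): m/s²  ✗
  electrical power (P = IV): kg·m²/s³  ✗
  momentum (p = mv): kg·m/s  ✗

Only torque has units kg·m²/s².

Answer: torque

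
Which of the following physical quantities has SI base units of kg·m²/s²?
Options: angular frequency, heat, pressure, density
Checking the SI base units of each option:
  angular frequency (ω = 2πf): 1/s  ✗
  heat (Q = mcΔT): kg·m²/s²  ✓ matches
  pressure (P = F/A): kg/(m·s²)  ✗
  density (ρ = m/V): kg/m³  ✗

Only heat has units kg·m²/s².

Answer: heat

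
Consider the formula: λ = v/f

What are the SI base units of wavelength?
Units of each symbol in λ = v/f:
  v (wave speed): m/s
  f (frequency): 1/s  → in the denominator, contributes s

Multiplying the contributions: [m/s] · [s]
Adding exponents of each base unit: m: 1
SI base units of wavelength: m

Answer: m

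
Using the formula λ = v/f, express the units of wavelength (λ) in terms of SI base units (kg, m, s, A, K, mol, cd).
Units of each symbol in λ = v/f:
  v (wave speed): m/s
  f (frequency): 1/s  → in the denominator, contributes s

Multiplying the contributions: [m/s] · [s]
Adding exponents of each base unit: m: 1
SI base units of wavelength: m

Answer: m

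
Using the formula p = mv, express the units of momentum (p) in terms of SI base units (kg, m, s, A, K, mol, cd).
Units of each symbol in p = mv:
  m (mass): kg
  v (velocity): m/s

Multiplying the contributions: [kg] · [m/s]
Adding exponents of each base unit: kg: 1, m: 1, s: -1
SI base units of momentum: kg·m/s

Answer: kg·m/s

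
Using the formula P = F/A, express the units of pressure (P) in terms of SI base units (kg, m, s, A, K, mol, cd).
Units of each symbol in P = F/A:
  F (force): kg·m/s²
  A (area): m²  → in the denominator, contributes 1/m²

Multiplying the contributions: [kg·m/s²] · [1/m²]
Adding exponents of each base unit: kg: 1, m: -1, s: -2
SI base units of pressure: kg/(m·s²)

Answer: kg/(m·s²)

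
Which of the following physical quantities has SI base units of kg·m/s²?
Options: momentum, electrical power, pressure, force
Checking the SI base units of each option:
  momentum (p = mv): kg·m/s  ✗
  electrical power (P = IV): kg·m²/s³  ✗
  pressure (P = F/A): kg/(m·s²)  ✗
  force (F = ma): kg·m/s²  ✓ matches

Only force has units kg·m/s².

Answer: force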